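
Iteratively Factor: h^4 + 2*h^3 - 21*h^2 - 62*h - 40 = (h + 1)*(h^3 + h^2 - 22*h - 40) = (h - 5)*(h + 1)*(h^2 + 6*h + 8) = (h - 5)*(h + 1)*(h + 2)*(h + 4)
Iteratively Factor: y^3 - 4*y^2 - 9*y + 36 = (y + 3)*(y^2 - 7*y + 12) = (y - 3)*(y + 3)*(y - 4)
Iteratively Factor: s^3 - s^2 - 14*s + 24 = (s - 2)*(s^2 + s - 12) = (s - 3)*(s - 2)*(s + 4)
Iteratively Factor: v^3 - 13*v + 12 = (v + 4)*(v^2 - 4*v + 3) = (v - 1)*(v + 4)*(v - 3)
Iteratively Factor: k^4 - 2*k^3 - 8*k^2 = (k)*(k^3 - 2*k^2 - 8*k) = k^2*(k^2 - 2*k - 8) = k^2*(k - 4)*(k + 2)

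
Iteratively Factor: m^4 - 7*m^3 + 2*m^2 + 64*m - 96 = (m - 2)*(m^3 - 5*m^2 - 8*m + 48) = (m - 4)*(m - 2)*(m^2 - m - 12) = (m - 4)^2*(m - 2)*(m + 3)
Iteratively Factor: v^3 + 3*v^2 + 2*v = (v)*(v^2 + 3*v + 2) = v*(v + 2)*(v + 1)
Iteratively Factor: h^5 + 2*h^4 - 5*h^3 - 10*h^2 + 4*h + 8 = (h + 1)*(h^4 + h^3 - 6*h^2 - 4*h + 8) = (h - 2)*(h + 1)*(h^3 + 3*h^2 - 4) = (h - 2)*(h + 1)*(h + 2)*(h^2 + h - 2) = (h - 2)*(h + 1)*(h + 2)^2*(h - 1)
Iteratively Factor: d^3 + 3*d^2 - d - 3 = (d + 3)*(d^2 - 1) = (d - 1)*(d + 3)*(d + 1)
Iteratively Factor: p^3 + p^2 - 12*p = (p + 4)*(p^2 - 3*p) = (p - 3)*(p + 4)*(p)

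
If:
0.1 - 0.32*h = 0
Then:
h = 0.31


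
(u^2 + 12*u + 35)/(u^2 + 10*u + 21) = (u + 5)/(u + 3)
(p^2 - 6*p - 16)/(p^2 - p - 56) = (p + 2)/(p + 7)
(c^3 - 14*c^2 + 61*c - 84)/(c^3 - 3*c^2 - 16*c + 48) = (c - 7)/(c + 4)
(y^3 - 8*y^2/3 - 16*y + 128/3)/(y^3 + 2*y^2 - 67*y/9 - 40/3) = 3*(y^2 - 16)/(3*y^2 + 14*y + 15)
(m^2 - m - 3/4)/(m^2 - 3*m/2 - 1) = (m - 3/2)/(m - 2)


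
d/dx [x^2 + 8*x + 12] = 2*x + 8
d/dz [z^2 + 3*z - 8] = 2*z + 3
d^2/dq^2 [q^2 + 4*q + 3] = 2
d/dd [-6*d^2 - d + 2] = -12*d - 1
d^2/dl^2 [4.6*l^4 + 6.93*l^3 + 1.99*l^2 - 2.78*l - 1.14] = 55.2*l^2 + 41.58*l + 3.98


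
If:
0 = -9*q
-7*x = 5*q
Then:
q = 0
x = 0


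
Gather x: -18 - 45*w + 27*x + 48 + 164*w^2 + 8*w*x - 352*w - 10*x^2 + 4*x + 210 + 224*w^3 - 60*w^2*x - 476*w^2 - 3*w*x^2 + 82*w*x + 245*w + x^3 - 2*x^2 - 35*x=224*w^3 - 312*w^2 - 152*w + x^3 + x^2*(-3*w - 12) + x*(-60*w^2 + 90*w - 4) + 240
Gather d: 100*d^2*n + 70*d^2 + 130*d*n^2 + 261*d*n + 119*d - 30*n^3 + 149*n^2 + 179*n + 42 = d^2*(100*n + 70) + d*(130*n^2 + 261*n + 119) - 30*n^3 + 149*n^2 + 179*n + 42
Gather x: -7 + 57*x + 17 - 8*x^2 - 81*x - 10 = -8*x^2 - 24*x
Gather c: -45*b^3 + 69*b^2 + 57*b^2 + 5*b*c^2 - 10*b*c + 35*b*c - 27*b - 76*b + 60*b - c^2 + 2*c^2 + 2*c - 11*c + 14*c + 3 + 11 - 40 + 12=-45*b^3 + 126*b^2 - 43*b + c^2*(5*b + 1) + c*(25*b + 5) - 14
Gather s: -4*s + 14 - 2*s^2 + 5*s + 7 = -2*s^2 + s + 21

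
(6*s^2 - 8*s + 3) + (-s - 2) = 6*s^2 - 9*s + 1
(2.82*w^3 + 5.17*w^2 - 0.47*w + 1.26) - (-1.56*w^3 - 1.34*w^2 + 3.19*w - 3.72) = 4.38*w^3 + 6.51*w^2 - 3.66*w + 4.98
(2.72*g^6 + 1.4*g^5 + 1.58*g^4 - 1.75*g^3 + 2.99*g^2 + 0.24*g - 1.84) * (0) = 0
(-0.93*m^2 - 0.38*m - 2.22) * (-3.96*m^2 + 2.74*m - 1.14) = 3.6828*m^4 - 1.0434*m^3 + 8.8102*m^2 - 5.6496*m + 2.5308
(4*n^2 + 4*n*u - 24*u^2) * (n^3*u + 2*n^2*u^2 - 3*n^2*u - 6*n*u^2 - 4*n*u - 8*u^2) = 4*n^5*u + 12*n^4*u^2 - 12*n^4*u - 16*n^3*u^3 - 36*n^3*u^2 - 16*n^3*u - 48*n^2*u^4 + 48*n^2*u^3 - 48*n^2*u^2 + 144*n*u^4 + 64*n*u^3 + 192*u^4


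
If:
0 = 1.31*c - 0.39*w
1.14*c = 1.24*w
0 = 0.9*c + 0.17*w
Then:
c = 0.00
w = 0.00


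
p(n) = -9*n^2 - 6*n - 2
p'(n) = -18*n - 6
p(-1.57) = -14.76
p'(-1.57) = 22.26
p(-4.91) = -189.51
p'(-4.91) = 82.38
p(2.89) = -94.51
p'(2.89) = -58.02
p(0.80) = -12.56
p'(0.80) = -20.40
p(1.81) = -42.34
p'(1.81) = -38.58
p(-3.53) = -92.97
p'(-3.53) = 57.54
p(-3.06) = -67.91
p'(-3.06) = 49.08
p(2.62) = -79.50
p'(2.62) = -53.16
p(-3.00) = -65.00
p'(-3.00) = 48.00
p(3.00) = -101.00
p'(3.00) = -60.00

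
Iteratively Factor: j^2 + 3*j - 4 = (j + 4)*(j - 1)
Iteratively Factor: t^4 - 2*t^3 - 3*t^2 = (t - 3)*(t^3 + t^2) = (t - 3)*(t + 1)*(t^2) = t*(t - 3)*(t + 1)*(t)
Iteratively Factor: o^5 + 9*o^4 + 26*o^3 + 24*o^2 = (o + 3)*(o^4 + 6*o^3 + 8*o^2) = (o + 3)*(o + 4)*(o^3 + 2*o^2) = o*(o + 3)*(o + 4)*(o^2 + 2*o) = o^2*(o + 3)*(o + 4)*(o + 2)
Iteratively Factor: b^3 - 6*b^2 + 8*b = (b - 2)*(b^2 - 4*b) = (b - 4)*(b - 2)*(b)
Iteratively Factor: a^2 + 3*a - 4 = (a + 4)*(a - 1)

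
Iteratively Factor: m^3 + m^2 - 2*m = (m)*(m^2 + m - 2) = m*(m - 1)*(m + 2)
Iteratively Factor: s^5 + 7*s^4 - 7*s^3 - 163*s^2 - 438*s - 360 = (s + 3)*(s^4 + 4*s^3 - 19*s^2 - 106*s - 120) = (s + 2)*(s + 3)*(s^3 + 2*s^2 - 23*s - 60) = (s - 5)*(s + 2)*(s + 3)*(s^2 + 7*s + 12) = (s - 5)*(s + 2)*(s + 3)*(s + 4)*(s + 3)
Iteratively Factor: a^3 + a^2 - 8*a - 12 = (a + 2)*(a^2 - a - 6) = (a - 3)*(a + 2)*(a + 2)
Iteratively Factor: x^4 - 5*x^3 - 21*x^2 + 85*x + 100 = (x + 1)*(x^3 - 6*x^2 - 15*x + 100) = (x + 1)*(x + 4)*(x^2 - 10*x + 25) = (x - 5)*(x + 1)*(x + 4)*(x - 5)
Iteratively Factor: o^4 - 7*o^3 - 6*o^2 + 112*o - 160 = (o - 2)*(o^3 - 5*o^2 - 16*o + 80) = (o - 2)*(o + 4)*(o^2 - 9*o + 20) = (o - 5)*(o - 2)*(o + 4)*(o - 4)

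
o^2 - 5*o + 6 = (o - 3)*(o - 2)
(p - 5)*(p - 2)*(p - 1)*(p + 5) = p^4 - 3*p^3 - 23*p^2 + 75*p - 50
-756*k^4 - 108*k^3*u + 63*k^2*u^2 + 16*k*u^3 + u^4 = (-3*k + u)*(6*k + u)^2*(7*k + u)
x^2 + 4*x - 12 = (x - 2)*(x + 6)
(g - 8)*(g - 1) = g^2 - 9*g + 8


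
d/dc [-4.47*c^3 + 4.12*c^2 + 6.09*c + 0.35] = -13.41*c^2 + 8.24*c + 6.09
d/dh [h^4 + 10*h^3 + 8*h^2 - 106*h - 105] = 4*h^3 + 30*h^2 + 16*h - 106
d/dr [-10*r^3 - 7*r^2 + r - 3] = -30*r^2 - 14*r + 1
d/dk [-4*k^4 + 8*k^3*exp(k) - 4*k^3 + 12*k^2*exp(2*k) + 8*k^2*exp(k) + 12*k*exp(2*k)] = 8*k^3*exp(k) - 16*k^3 + 24*k^2*exp(2*k) + 32*k^2*exp(k) - 12*k^2 + 48*k*exp(2*k) + 16*k*exp(k) + 12*exp(2*k)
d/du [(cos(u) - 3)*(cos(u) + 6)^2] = -3*(cos(u) + 6)*sin(u)*cos(u)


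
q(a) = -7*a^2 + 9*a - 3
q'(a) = 9 - 14*a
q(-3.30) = -108.93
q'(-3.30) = 55.20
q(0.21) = -1.42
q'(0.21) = 6.06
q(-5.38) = -254.03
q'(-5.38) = 84.32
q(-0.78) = -14.28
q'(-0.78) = 19.92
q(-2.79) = -82.60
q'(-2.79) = 48.06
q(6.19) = -215.50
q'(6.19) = -77.66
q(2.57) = -26.10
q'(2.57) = -26.98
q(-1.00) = -19.00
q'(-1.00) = 23.00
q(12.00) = -903.00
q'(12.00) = -159.00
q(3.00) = -39.00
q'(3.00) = -33.00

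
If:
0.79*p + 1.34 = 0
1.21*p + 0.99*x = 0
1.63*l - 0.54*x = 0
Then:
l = 0.69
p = -1.70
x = 2.07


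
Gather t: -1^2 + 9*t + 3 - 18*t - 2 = -9*t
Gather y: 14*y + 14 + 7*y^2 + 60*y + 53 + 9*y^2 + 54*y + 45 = 16*y^2 + 128*y + 112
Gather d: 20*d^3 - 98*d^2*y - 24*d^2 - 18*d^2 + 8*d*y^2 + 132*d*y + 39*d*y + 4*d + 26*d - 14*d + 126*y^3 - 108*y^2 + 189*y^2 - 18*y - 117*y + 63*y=20*d^3 + d^2*(-98*y - 42) + d*(8*y^2 + 171*y + 16) + 126*y^3 + 81*y^2 - 72*y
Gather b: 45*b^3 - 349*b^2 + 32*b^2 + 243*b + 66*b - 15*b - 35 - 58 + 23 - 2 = 45*b^3 - 317*b^2 + 294*b - 72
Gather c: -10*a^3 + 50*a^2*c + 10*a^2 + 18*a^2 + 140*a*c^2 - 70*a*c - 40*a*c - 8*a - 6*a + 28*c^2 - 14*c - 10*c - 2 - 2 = -10*a^3 + 28*a^2 - 14*a + c^2*(140*a + 28) + c*(50*a^2 - 110*a - 24) - 4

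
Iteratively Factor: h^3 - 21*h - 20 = (h + 1)*(h^2 - h - 20) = (h + 1)*(h + 4)*(h - 5)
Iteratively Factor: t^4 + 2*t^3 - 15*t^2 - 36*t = (t + 3)*(t^3 - t^2 - 12*t) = (t - 4)*(t + 3)*(t^2 + 3*t) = (t - 4)*(t + 3)^2*(t)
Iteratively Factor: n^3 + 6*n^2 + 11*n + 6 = (n + 1)*(n^2 + 5*n + 6) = (n + 1)*(n + 3)*(n + 2)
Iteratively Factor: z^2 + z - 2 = (z + 2)*(z - 1)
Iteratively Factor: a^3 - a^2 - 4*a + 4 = (a - 2)*(a^2 + a - 2) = (a - 2)*(a - 1)*(a + 2)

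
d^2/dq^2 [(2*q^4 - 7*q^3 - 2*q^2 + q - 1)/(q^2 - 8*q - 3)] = 2*(2*q^6 - 48*q^5 + 366*q^4 - 100*q^3 - 417*q^2 - 156*q - 109)/(q^6 - 24*q^5 + 183*q^4 - 368*q^3 - 549*q^2 - 216*q - 27)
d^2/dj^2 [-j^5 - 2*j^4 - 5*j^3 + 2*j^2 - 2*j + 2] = -20*j^3 - 24*j^2 - 30*j + 4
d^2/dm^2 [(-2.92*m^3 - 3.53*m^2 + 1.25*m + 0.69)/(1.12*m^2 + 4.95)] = (3.5527136788005e-15*m^4 + 35.51296*m^3 + 122.615136*m^2 - 470.8638*m - 180.63837)/(1.404928*m^6 + 18.62784*m^4 + 82.3284*m^2 + 121.287375)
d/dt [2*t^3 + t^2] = 2*t*(3*t + 1)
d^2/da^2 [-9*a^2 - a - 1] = -18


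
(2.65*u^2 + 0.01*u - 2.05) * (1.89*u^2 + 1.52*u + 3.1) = 5.0085*u^4 + 4.0469*u^3 + 4.3557*u^2 - 3.085*u - 6.355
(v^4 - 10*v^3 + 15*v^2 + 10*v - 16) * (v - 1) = v^5 - 11*v^4 + 25*v^3 - 5*v^2 - 26*v + 16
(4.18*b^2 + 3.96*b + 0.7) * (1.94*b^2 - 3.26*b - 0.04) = 8.1092*b^4 - 5.9444*b^3 - 11.7188*b^2 - 2.4404*b - 0.028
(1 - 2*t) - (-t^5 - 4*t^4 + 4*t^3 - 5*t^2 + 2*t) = t^5 + 4*t^4 - 4*t^3 + 5*t^2 - 4*t + 1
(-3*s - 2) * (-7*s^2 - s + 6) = 21*s^3 + 17*s^2 - 16*s - 12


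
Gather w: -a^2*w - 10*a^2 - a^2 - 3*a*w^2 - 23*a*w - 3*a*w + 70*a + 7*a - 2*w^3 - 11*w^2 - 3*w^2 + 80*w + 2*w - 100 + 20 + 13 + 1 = -11*a^2 + 77*a - 2*w^3 + w^2*(-3*a - 14) + w*(-a^2 - 26*a + 82) - 66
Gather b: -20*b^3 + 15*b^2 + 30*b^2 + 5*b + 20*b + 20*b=-20*b^3 + 45*b^2 + 45*b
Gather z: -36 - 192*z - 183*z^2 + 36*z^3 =36*z^3 - 183*z^2 - 192*z - 36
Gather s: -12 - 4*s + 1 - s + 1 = -5*s - 10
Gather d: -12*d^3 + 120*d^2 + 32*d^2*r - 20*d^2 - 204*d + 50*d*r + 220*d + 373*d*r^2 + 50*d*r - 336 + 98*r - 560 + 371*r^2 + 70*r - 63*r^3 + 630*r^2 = -12*d^3 + d^2*(32*r + 100) + d*(373*r^2 + 100*r + 16) - 63*r^3 + 1001*r^2 + 168*r - 896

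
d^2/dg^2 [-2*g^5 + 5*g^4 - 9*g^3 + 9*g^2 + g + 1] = -40*g^3 + 60*g^2 - 54*g + 18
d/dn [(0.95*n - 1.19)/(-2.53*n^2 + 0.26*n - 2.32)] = (2.4035*n^2 - 6.0214*n - 1.8946)/(6.4009*n^4 - 1.3156*n^3 + 11.8068*n^2 - 1.2064*n + 5.3824)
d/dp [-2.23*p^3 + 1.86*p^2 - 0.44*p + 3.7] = -6.69*p^2 + 3.72*p - 0.44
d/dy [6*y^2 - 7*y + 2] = 12*y - 7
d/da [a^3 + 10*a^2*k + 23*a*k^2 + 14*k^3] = 3*a^2 + 20*a*k + 23*k^2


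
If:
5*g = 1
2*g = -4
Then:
No Solution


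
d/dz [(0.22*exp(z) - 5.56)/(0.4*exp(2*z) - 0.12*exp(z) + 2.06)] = (-0.088*exp(2*z) + 4.448*exp(z) - 0.214)*exp(z)/(0.16*exp(4*z) - 0.096*exp(3*z) + 1.6624*exp(2*z) - 0.4944*exp(z) + 4.2436)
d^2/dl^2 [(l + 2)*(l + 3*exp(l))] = 3*l*exp(l) + 12*exp(l) + 2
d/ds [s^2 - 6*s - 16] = 2*s - 6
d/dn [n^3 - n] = 3*n^2 - 1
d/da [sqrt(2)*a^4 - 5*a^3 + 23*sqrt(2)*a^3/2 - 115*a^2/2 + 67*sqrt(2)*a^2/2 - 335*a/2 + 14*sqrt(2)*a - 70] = 4*sqrt(2)*a^3 - 15*a^2 + 69*sqrt(2)*a^2/2 - 115*a + 67*sqrt(2)*a - 335/2 + 14*sqrt(2)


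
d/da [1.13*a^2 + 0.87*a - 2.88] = 2.26*a + 0.87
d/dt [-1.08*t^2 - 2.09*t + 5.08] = -2.16*t - 2.09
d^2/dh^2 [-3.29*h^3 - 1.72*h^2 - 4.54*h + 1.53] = -19.74*h - 3.44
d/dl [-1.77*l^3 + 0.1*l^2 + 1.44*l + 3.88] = -5.31*l^2 + 0.2*l + 1.44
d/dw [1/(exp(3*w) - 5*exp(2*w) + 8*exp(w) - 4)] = (-3*exp(2*w) + 10*exp(w) - 8)*exp(w)/(exp(3*w) - 5*exp(2*w) + 8*exp(w) - 4)^2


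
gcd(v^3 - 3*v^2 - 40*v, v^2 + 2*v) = v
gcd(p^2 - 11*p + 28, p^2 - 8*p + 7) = p - 7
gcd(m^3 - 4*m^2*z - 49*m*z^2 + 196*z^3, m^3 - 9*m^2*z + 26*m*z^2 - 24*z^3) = -m + 4*z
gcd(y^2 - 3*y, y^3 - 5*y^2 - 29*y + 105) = y - 3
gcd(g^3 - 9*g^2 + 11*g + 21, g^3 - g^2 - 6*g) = g - 3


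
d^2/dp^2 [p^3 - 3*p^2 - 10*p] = 6*p - 6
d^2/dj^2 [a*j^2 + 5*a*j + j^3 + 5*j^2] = 2*a + 6*j + 10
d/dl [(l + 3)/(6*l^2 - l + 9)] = (6*l^2 - l - (l + 3)*(12*l - 1) + 9)/(6*l^2 - l + 9)^2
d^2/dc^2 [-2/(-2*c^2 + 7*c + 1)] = 4*(4*c^2 - 14*c - (4*c - 7)^2 - 2)/(-2*c^2 + 7*c + 1)^3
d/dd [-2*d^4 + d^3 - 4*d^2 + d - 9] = -8*d^3 + 3*d^2 - 8*d + 1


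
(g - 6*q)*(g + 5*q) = g^2 - g*q - 30*q^2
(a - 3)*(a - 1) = a^2 - 4*a + 3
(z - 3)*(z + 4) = z^2 + z - 12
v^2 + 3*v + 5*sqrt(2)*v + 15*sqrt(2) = (v + 3)*(v + 5*sqrt(2))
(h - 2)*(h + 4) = h^2 + 2*h - 8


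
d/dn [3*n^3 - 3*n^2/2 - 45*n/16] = 9*n^2 - 3*n - 45/16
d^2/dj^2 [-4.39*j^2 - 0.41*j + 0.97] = -8.78000000000000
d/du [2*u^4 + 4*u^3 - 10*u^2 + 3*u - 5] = 8*u^3 + 12*u^2 - 20*u + 3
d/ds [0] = 0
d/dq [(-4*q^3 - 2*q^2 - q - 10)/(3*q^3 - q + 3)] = (6*q^4 + 14*q^3 + 56*q^2 - 12*q - 13)/(9*q^6 - 6*q^4 + 18*q^3 + q^2 - 6*q + 9)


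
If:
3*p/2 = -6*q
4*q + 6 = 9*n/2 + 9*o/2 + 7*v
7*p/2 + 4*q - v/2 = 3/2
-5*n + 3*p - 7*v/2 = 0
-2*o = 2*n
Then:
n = -3/40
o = 3/40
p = 3/4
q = -3/16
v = 3/4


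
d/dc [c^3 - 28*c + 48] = 3*c^2 - 28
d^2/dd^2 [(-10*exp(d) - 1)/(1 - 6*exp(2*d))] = (360*exp(4*d) + 144*exp(3*d) + 360*exp(2*d) + 24*exp(d) + 10)*exp(d)/(216*exp(6*d) - 108*exp(4*d) + 18*exp(2*d) - 1)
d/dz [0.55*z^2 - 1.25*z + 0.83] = 1.1*z - 1.25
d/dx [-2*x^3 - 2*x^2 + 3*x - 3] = -6*x^2 - 4*x + 3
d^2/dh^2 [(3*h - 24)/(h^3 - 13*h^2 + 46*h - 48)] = 6*(3*h^2 - 15*h + 19)/(h^6 - 15*h^5 + 93*h^4 - 305*h^3 + 558*h^2 - 540*h + 216)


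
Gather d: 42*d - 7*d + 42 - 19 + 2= 35*d + 25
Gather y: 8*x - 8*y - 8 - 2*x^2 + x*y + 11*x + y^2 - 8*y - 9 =-2*x^2 + 19*x + y^2 + y*(x - 16) - 17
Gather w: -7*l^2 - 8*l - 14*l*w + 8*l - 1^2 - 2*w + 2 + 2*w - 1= -7*l^2 - 14*l*w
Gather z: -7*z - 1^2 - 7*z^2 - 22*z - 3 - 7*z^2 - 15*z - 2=-14*z^2 - 44*z - 6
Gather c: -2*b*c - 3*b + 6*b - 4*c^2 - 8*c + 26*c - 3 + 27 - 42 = 3*b - 4*c^2 + c*(18 - 2*b) - 18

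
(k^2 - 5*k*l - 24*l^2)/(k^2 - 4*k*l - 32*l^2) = (k + 3*l)/(k + 4*l)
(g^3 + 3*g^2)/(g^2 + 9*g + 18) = g^2/(g + 6)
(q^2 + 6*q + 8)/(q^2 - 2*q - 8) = (q + 4)/(q - 4)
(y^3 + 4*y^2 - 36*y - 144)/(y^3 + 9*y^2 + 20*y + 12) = (y^2 - 2*y - 24)/(y^2 + 3*y + 2)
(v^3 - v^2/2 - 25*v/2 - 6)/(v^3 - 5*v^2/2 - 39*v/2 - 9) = (v - 4)/(v - 6)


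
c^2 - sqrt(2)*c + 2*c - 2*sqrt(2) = (c + 2)*(c - sqrt(2))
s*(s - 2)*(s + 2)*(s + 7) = s^4 + 7*s^3 - 4*s^2 - 28*s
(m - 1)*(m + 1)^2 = m^3 + m^2 - m - 1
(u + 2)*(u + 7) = u^2 + 9*u + 14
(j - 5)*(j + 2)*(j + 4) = j^3 + j^2 - 22*j - 40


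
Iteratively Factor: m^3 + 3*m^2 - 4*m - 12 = (m - 2)*(m^2 + 5*m + 6) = (m - 2)*(m + 3)*(m + 2)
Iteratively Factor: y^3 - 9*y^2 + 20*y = (y - 5)*(y^2 - 4*y) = (y - 5)*(y - 4)*(y)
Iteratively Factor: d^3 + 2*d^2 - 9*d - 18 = (d + 3)*(d^2 - d - 6) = (d - 3)*(d + 3)*(d + 2)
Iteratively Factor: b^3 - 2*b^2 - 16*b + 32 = (b - 4)*(b^2 + 2*b - 8) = (b - 4)*(b - 2)*(b + 4)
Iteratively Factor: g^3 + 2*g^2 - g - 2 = (g + 1)*(g^2 + g - 2) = (g + 1)*(g + 2)*(g - 1)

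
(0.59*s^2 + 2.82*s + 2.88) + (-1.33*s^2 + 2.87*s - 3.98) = -0.74*s^2 + 5.69*s - 1.1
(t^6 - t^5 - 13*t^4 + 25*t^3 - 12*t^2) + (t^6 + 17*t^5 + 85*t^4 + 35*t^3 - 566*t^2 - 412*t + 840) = 2*t^6 + 16*t^5 + 72*t^4 + 60*t^3 - 578*t^2 - 412*t + 840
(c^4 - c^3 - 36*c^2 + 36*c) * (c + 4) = c^5 + 3*c^4 - 40*c^3 - 108*c^2 + 144*c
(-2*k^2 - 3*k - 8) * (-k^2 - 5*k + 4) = 2*k^4 + 13*k^3 + 15*k^2 + 28*k - 32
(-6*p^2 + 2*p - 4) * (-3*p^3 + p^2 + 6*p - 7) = 18*p^5 - 12*p^4 - 22*p^3 + 50*p^2 - 38*p + 28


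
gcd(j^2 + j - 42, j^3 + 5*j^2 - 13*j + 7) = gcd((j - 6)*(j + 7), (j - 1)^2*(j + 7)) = j + 7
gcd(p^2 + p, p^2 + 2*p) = p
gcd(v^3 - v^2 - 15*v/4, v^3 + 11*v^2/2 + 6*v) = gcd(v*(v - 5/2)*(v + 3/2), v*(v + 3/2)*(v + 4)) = v^2 + 3*v/2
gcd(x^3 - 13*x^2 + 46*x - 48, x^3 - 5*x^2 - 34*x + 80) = x^2 - 10*x + 16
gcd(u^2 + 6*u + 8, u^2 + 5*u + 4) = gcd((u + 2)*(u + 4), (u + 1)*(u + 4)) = u + 4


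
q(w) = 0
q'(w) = 0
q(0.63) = 0.00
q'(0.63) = 0.00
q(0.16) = 0.00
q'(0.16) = 0.00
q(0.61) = 0.00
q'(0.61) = 0.00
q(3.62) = 0.00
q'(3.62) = 0.00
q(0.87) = 0.00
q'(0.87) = 0.00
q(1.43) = 0.00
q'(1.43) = 0.00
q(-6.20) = 0.00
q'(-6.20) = 0.00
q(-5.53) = 0.00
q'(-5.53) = 0.00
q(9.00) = 0.00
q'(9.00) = 0.00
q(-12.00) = 0.00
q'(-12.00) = 0.00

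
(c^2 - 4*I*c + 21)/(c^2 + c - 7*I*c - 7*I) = (c + 3*I)/(c + 1)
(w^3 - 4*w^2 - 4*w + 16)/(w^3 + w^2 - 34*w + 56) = (w + 2)/(w + 7)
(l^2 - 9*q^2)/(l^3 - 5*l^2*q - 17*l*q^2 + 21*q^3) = (l - 3*q)/(l^2 - 8*l*q + 7*q^2)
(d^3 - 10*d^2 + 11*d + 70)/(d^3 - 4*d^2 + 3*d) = (d^3 - 10*d^2 + 11*d + 70)/(d*(d^2 - 4*d + 3))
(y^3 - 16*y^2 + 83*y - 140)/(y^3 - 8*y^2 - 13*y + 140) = (y - 4)/(y + 4)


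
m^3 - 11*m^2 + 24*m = m*(m - 8)*(m - 3)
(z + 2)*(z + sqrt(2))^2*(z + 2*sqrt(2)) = z^4 + 2*z^3 + 4*sqrt(2)*z^3 + 10*z^2 + 8*sqrt(2)*z^2 + 4*sqrt(2)*z + 20*z + 8*sqrt(2)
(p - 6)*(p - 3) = p^2 - 9*p + 18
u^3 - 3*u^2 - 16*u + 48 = (u - 4)*(u - 3)*(u + 4)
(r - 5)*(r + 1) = r^2 - 4*r - 5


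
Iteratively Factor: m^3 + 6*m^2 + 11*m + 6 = (m + 3)*(m^2 + 3*m + 2) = (m + 2)*(m + 3)*(m + 1)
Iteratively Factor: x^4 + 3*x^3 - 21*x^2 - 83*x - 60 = (x + 4)*(x^3 - x^2 - 17*x - 15) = (x + 1)*(x + 4)*(x^2 - 2*x - 15) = (x - 5)*(x + 1)*(x + 4)*(x + 3)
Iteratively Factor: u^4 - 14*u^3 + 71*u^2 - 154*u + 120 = (u - 3)*(u^3 - 11*u^2 + 38*u - 40) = (u - 3)*(u - 2)*(u^2 - 9*u + 20) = (u - 4)*(u - 3)*(u - 2)*(u - 5)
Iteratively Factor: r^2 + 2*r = (r)*(r + 2)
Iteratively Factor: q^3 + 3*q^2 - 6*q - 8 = (q - 2)*(q^2 + 5*q + 4) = (q - 2)*(q + 1)*(q + 4)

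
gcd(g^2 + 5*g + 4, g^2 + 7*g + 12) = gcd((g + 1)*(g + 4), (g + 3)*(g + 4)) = g + 4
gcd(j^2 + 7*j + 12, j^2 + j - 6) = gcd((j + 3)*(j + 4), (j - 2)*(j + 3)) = j + 3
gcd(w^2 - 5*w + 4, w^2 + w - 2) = w - 1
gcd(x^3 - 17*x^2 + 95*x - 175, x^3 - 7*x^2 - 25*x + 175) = x^2 - 12*x + 35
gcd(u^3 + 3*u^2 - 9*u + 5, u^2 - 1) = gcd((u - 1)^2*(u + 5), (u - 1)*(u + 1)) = u - 1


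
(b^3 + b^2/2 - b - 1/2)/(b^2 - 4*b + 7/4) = 2*(2*b^3 + b^2 - 2*b - 1)/(4*b^2 - 16*b + 7)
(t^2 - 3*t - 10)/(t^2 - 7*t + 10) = (t + 2)/(t - 2)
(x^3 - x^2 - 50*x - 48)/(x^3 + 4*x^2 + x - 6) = (x^3 - x^2 - 50*x - 48)/(x^3 + 4*x^2 + x - 6)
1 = 1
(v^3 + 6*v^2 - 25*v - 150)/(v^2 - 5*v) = v + 11 + 30/v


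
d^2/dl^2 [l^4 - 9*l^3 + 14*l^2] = 12*l^2 - 54*l + 28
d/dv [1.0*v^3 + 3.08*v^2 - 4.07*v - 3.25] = 3.0*v^2 + 6.16*v - 4.07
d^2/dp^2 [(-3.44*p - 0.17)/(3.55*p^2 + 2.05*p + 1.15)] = (-(3.44*p + 0.17)*(7.1*p + 2.05)*(14.2*p + 4.1) + (73.272*p + 15.311)*(3.55*p^2 + 2.05*p + 1.15))/(3.55*p^2 + 2.05*p + 1.15)^3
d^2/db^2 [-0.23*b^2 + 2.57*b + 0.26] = -0.460000000000000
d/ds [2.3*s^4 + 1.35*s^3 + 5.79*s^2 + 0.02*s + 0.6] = 9.2*s^3 + 4.05*s^2 + 11.58*s + 0.02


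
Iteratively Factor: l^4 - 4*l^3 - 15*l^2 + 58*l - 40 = (l + 4)*(l^3 - 8*l^2 + 17*l - 10) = (l - 2)*(l + 4)*(l^2 - 6*l + 5) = (l - 2)*(l - 1)*(l + 4)*(l - 5)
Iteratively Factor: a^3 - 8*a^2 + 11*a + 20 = (a + 1)*(a^2 - 9*a + 20) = (a - 5)*(a + 1)*(a - 4)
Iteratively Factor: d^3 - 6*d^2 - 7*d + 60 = (d + 3)*(d^2 - 9*d + 20) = (d - 4)*(d + 3)*(d - 5)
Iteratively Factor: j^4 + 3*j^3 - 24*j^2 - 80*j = (j)*(j^3 + 3*j^2 - 24*j - 80) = j*(j + 4)*(j^2 - j - 20) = j*(j - 5)*(j + 4)*(j + 4)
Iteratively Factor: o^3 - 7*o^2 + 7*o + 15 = (o - 3)*(o^2 - 4*o - 5) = (o - 5)*(o - 3)*(o + 1)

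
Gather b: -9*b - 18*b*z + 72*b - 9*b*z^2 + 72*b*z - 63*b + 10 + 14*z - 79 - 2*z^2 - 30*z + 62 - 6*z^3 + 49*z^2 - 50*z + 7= b*(-9*z^2 + 54*z) - 6*z^3 + 47*z^2 - 66*z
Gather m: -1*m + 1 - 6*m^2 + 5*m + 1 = -6*m^2 + 4*m + 2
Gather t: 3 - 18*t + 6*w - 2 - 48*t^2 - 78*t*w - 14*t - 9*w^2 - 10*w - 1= -48*t^2 + t*(-78*w - 32) - 9*w^2 - 4*w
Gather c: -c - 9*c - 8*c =-18*c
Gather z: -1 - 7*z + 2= 1 - 7*z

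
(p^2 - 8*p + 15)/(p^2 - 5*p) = (p - 3)/p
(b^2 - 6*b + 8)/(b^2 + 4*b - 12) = (b - 4)/(b + 6)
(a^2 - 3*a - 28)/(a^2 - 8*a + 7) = (a + 4)/(a - 1)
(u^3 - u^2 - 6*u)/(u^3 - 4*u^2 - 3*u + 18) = u/(u - 3)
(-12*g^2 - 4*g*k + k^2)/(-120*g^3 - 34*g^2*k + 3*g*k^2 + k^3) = (2*g + k)/(20*g^2 + 9*g*k + k^2)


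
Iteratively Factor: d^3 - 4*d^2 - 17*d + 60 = (d + 4)*(d^2 - 8*d + 15) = (d - 5)*(d + 4)*(d - 3)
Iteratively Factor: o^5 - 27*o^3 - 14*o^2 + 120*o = (o)*(o^4 - 27*o^2 - 14*o + 120) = o*(o - 2)*(o^3 + 2*o^2 - 23*o - 60) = o*(o - 2)*(o + 3)*(o^2 - o - 20) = o*(o - 2)*(o + 3)*(o + 4)*(o - 5)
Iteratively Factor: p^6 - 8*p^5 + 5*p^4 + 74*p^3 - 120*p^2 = (p - 2)*(p^5 - 6*p^4 - 7*p^3 + 60*p^2) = p*(p - 2)*(p^4 - 6*p^3 - 7*p^2 + 60*p) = p*(p - 2)*(p + 3)*(p^3 - 9*p^2 + 20*p) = p*(p - 4)*(p - 2)*(p + 3)*(p^2 - 5*p) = p^2*(p - 4)*(p - 2)*(p + 3)*(p - 5)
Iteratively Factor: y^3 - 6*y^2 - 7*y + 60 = (y + 3)*(y^2 - 9*y + 20) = (y - 4)*(y + 3)*(y - 5)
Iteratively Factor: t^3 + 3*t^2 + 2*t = (t + 1)*(t^2 + 2*t) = t*(t + 1)*(t + 2)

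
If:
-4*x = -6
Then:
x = 3/2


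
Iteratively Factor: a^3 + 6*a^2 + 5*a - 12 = (a + 4)*(a^2 + 2*a - 3) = (a - 1)*(a + 4)*(a + 3)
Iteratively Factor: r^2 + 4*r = (r)*(r + 4)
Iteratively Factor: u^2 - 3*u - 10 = (u - 5)*(u + 2)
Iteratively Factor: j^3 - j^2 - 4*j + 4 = (j - 2)*(j^2 + j - 2) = (j - 2)*(j + 2)*(j - 1)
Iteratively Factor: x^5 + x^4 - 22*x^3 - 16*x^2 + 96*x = (x - 2)*(x^4 + 3*x^3 - 16*x^2 - 48*x) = x*(x - 2)*(x^3 + 3*x^2 - 16*x - 48) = x*(x - 2)*(x + 4)*(x^2 - x - 12) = x*(x - 4)*(x - 2)*(x + 4)*(x + 3)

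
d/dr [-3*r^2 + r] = 1 - 6*r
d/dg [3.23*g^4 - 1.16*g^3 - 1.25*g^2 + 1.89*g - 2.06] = 12.92*g^3 - 3.48*g^2 - 2.5*g + 1.89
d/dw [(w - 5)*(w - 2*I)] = 2*w - 5 - 2*I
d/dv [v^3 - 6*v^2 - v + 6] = 3*v^2 - 12*v - 1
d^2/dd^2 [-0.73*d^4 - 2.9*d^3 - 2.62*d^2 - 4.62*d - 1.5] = -8.76*d^2 - 17.4*d - 5.24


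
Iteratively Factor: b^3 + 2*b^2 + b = (b + 1)*(b^2 + b) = (b + 1)^2*(b)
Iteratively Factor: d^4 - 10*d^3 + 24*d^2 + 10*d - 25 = (d - 5)*(d^3 - 5*d^2 - d + 5) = (d - 5)*(d - 1)*(d^2 - 4*d - 5) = (d - 5)*(d - 1)*(d + 1)*(d - 5)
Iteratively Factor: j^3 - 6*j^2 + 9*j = (j - 3)*(j^2 - 3*j) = (j - 3)^2*(j)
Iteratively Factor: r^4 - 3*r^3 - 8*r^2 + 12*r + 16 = (r - 4)*(r^3 + r^2 - 4*r - 4) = (r - 4)*(r + 1)*(r^2 - 4) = (r - 4)*(r + 1)*(r + 2)*(r - 2)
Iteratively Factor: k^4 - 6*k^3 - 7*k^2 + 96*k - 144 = (k + 4)*(k^3 - 10*k^2 + 33*k - 36) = (k - 4)*(k + 4)*(k^2 - 6*k + 9) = (k - 4)*(k - 3)*(k + 4)*(k - 3)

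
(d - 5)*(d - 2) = d^2 - 7*d + 10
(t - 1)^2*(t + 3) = t^3 + t^2 - 5*t + 3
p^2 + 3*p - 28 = (p - 4)*(p + 7)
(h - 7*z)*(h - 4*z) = h^2 - 11*h*z + 28*z^2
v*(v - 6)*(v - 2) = v^3 - 8*v^2 + 12*v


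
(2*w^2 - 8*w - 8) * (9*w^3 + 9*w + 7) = 18*w^5 - 72*w^4 - 54*w^3 - 58*w^2 - 128*w - 56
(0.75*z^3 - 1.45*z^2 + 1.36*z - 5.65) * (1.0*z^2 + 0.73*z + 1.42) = 0.75*z^5 - 0.9025*z^4 + 1.3665*z^3 - 6.7162*z^2 - 2.1933*z - 8.023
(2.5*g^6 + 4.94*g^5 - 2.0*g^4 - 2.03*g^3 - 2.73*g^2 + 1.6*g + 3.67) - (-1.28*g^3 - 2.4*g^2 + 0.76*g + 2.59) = 2.5*g^6 + 4.94*g^5 - 2.0*g^4 - 0.75*g^3 - 0.33*g^2 + 0.84*g + 1.08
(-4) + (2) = -2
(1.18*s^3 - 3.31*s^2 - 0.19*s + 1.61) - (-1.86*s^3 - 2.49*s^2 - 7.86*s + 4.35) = 3.04*s^3 - 0.82*s^2 + 7.67*s - 2.74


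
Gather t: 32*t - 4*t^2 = -4*t^2 + 32*t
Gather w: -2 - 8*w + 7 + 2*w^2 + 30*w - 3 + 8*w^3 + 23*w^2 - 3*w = 8*w^3 + 25*w^2 + 19*w + 2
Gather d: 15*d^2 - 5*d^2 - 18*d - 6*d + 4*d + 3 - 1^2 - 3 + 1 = 10*d^2 - 20*d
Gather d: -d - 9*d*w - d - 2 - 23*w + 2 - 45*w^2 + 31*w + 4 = d*(-9*w - 2) - 45*w^2 + 8*w + 4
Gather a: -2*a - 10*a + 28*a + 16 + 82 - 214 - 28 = 16*a - 144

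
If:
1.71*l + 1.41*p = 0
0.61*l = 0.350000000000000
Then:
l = 0.57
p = -0.70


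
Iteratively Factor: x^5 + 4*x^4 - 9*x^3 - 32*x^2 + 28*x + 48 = (x + 4)*(x^4 - 9*x^2 + 4*x + 12) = (x - 2)*(x + 4)*(x^3 + 2*x^2 - 5*x - 6) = (x - 2)*(x + 1)*(x + 4)*(x^2 + x - 6) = (x - 2)*(x + 1)*(x + 3)*(x + 4)*(x - 2)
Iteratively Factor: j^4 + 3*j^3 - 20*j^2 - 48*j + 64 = (j + 4)*(j^3 - j^2 - 16*j + 16) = (j + 4)^2*(j^2 - 5*j + 4) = (j - 4)*(j + 4)^2*(j - 1)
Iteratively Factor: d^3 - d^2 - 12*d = (d + 3)*(d^2 - 4*d) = (d - 4)*(d + 3)*(d)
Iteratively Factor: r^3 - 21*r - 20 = (r - 5)*(r^2 + 5*r + 4) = (r - 5)*(r + 1)*(r + 4)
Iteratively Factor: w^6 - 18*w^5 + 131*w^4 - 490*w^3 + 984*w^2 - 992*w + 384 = (w - 4)*(w^5 - 14*w^4 + 75*w^3 - 190*w^2 + 224*w - 96) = (w - 4)^2*(w^4 - 10*w^3 + 35*w^2 - 50*w + 24) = (w - 4)^3*(w^3 - 6*w^2 + 11*w - 6) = (w - 4)^3*(w - 3)*(w^2 - 3*w + 2) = (w - 4)^3*(w - 3)*(w - 1)*(w - 2)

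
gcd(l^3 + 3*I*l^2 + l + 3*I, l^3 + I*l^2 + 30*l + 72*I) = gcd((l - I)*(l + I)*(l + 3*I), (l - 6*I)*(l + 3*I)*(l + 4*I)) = l + 3*I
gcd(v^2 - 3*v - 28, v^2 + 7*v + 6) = 1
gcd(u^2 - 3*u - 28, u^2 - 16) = u + 4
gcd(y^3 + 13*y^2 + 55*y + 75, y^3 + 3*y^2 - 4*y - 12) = y + 3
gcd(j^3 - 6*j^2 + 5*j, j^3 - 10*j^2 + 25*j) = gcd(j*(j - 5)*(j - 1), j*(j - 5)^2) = j^2 - 5*j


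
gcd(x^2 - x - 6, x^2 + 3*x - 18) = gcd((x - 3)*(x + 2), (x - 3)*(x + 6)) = x - 3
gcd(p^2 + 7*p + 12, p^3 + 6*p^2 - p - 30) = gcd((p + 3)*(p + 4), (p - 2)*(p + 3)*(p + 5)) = p + 3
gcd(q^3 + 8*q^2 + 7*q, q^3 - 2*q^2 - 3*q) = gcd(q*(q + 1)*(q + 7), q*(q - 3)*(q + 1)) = q^2 + q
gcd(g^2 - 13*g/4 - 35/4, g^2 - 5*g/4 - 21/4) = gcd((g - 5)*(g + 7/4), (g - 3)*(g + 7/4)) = g + 7/4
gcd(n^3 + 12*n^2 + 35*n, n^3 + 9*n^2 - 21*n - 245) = n + 7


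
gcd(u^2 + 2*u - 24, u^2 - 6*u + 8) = u - 4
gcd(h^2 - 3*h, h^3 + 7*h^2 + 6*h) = h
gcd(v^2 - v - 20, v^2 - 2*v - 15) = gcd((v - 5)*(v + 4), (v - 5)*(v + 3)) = v - 5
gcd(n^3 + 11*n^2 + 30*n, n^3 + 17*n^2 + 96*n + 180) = n^2 + 11*n + 30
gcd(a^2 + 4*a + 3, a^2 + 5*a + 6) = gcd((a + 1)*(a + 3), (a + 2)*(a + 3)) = a + 3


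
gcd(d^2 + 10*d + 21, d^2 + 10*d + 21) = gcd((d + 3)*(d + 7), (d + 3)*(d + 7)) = d^2 + 10*d + 21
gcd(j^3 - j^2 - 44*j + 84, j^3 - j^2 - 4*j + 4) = j - 2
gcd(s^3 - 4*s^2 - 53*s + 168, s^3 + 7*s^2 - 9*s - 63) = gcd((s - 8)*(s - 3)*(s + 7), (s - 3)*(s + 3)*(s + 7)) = s^2 + 4*s - 21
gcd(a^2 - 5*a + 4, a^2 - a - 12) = a - 4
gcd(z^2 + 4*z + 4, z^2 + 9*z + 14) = z + 2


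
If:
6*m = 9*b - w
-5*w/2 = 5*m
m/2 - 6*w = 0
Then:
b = 0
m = 0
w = 0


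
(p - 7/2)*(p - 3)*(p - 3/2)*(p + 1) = p^4 - 7*p^3 + 49*p^2/4 + 9*p/2 - 63/4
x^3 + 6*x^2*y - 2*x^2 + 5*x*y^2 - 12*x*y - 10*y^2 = (x - 2)*(x + y)*(x + 5*y)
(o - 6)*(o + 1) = o^2 - 5*o - 6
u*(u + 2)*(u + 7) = u^3 + 9*u^2 + 14*u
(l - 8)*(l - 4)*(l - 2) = l^3 - 14*l^2 + 56*l - 64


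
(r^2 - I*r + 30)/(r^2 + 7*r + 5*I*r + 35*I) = (r - 6*I)/(r + 7)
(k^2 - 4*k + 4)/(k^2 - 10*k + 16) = (k - 2)/(k - 8)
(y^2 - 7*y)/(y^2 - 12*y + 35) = y/(y - 5)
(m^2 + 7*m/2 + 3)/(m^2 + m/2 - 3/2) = (m + 2)/(m - 1)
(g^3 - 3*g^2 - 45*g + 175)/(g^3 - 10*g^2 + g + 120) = (g^2 + 2*g - 35)/(g^2 - 5*g - 24)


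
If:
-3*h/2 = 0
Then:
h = 0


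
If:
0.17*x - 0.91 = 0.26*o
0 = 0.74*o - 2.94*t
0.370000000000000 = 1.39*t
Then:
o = 1.06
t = 0.27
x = 6.97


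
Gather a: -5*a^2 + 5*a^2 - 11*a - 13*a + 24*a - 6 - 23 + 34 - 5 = 0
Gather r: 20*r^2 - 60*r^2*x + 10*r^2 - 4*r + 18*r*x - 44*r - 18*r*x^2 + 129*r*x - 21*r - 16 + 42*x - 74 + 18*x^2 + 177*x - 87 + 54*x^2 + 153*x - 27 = r^2*(30 - 60*x) + r*(-18*x^2 + 147*x - 69) + 72*x^2 + 372*x - 204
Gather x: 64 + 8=72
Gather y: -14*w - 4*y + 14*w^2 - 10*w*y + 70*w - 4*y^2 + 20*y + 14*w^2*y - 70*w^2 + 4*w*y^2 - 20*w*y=-56*w^2 + 56*w + y^2*(4*w - 4) + y*(14*w^2 - 30*w + 16)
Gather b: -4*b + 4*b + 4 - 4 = 0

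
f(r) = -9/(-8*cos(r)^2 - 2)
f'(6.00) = -0.44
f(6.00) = 0.96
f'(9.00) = -0.72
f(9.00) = 1.04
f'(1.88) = -5.56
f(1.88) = 3.28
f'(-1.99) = 4.84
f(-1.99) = 2.71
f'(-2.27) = 2.51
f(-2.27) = 1.69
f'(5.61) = -1.48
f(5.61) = 1.31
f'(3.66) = 0.96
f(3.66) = 1.12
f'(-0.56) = -1.08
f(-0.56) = 1.16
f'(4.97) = -5.59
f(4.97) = 3.57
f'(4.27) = 4.64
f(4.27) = 2.60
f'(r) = 144*sin(r)*cos(r)/(-8*cos(r)^2 - 2)^2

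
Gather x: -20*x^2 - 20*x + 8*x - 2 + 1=-20*x^2 - 12*x - 1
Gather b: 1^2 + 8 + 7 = 16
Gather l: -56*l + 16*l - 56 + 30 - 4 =-40*l - 30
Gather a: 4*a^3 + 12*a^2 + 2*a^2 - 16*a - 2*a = 4*a^3 + 14*a^2 - 18*a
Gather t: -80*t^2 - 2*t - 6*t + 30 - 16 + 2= -80*t^2 - 8*t + 16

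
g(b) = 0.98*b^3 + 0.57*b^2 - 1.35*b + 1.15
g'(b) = 2.94*b^2 + 1.14*b - 1.35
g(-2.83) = -12.68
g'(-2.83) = 18.97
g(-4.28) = -59.47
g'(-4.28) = 47.63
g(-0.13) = 1.33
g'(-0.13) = -1.45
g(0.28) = 0.84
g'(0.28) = -0.80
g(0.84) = 1.00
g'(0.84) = 1.68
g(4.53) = 97.83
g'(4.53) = 64.15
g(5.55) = 178.75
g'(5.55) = 95.54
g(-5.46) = -134.00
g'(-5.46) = 80.07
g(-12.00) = -1594.01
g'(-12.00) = 408.33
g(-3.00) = -16.13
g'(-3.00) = 21.69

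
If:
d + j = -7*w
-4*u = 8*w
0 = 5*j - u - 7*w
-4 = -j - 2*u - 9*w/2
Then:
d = -64/3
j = 8/3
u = -16/3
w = 8/3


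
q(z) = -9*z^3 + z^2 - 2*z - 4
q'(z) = -27*z^2 + 2*z - 2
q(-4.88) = 1075.50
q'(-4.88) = -654.75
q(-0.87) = 4.42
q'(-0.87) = -24.18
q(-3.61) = 439.67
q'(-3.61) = -361.09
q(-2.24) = 106.65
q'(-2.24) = -141.96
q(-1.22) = 16.27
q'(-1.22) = -44.63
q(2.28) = -110.03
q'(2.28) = -137.80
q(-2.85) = 218.16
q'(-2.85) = -227.01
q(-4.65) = 931.82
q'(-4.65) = -595.11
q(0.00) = -4.00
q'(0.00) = -2.00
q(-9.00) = 6656.00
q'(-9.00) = -2207.00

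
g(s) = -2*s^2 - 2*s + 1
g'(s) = -4*s - 2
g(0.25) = 0.38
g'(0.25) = -3.00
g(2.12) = -12.23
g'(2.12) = -10.48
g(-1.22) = 0.46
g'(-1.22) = 2.88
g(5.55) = -71.70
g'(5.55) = -24.20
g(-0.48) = 1.50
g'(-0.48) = -0.08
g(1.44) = -6.03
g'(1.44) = -7.76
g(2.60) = -17.72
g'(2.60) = -12.40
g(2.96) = -22.44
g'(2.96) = -13.84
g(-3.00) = -11.00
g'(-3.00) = 10.00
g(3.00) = -23.00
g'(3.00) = -14.00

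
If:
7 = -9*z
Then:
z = -7/9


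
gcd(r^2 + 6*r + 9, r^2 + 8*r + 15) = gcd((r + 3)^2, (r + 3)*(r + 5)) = r + 3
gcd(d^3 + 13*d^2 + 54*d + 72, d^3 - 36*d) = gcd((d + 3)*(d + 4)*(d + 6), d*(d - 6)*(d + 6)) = d + 6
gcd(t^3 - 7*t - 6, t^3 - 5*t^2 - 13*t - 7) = t + 1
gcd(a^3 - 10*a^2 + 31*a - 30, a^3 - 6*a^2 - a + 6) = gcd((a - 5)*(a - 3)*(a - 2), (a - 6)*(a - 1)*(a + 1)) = 1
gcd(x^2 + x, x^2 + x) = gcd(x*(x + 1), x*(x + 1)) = x^2 + x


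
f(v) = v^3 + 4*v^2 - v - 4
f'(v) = 3*v^2 + 8*v - 1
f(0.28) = -3.94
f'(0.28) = 1.48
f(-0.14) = -3.78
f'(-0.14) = -2.06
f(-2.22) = 6.99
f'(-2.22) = -3.97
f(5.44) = 269.92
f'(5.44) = 131.30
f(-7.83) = -230.98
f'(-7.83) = 120.29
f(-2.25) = 7.11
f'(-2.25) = -3.81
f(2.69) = 41.72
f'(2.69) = 42.23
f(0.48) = -3.45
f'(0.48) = 3.53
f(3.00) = 56.00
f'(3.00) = 50.00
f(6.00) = 350.00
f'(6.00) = 155.00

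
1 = 1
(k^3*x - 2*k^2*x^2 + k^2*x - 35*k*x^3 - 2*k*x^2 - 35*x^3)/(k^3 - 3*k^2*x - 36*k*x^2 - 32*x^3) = x*(-k^3 + 2*k^2*x - k^2 + 35*k*x^2 + 2*k*x + 35*x^2)/(-k^3 + 3*k^2*x + 36*k*x^2 + 32*x^3)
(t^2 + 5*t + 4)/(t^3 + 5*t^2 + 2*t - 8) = (t + 1)/(t^2 + t - 2)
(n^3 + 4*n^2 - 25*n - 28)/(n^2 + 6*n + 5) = (n^2 + 3*n - 28)/(n + 5)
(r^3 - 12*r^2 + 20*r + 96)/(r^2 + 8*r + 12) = (r^2 - 14*r + 48)/(r + 6)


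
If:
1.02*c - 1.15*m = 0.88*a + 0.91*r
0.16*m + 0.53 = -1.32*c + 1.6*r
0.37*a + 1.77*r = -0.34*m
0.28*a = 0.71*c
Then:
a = -0.74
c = -0.29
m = 0.22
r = 0.11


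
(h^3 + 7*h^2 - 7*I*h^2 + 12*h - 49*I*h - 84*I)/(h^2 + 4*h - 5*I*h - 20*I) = (h^2 + h*(3 - 7*I) - 21*I)/(h - 5*I)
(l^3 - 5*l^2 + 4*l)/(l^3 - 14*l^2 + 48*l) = (l^2 - 5*l + 4)/(l^2 - 14*l + 48)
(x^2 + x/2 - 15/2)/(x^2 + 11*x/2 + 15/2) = (2*x - 5)/(2*x + 5)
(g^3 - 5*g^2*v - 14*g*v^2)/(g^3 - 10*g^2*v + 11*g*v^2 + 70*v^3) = g/(g - 5*v)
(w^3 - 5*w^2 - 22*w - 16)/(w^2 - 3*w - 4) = (w^2 - 6*w - 16)/(w - 4)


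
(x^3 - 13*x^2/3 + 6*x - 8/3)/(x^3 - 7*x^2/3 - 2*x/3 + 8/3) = (x - 1)/(x + 1)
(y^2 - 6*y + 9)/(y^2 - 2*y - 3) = (y - 3)/(y + 1)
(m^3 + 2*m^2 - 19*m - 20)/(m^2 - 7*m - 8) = (m^2 + m - 20)/(m - 8)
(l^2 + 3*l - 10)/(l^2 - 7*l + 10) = (l + 5)/(l - 5)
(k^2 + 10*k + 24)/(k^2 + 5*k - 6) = (k + 4)/(k - 1)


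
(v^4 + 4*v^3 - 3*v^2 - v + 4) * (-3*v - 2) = -3*v^5 - 14*v^4 + v^3 + 9*v^2 - 10*v - 8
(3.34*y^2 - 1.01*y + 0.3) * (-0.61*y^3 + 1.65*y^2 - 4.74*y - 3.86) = -2.0374*y^5 + 6.1271*y^4 - 17.6811*y^3 - 7.61*y^2 + 2.4766*y - 1.158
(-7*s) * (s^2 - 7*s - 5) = -7*s^3 + 49*s^2 + 35*s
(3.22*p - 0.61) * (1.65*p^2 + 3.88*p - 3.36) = 5.313*p^3 + 11.4871*p^2 - 13.186*p + 2.0496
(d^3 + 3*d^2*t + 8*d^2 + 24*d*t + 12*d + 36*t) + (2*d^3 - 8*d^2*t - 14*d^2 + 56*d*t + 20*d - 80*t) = 3*d^3 - 5*d^2*t - 6*d^2 + 80*d*t + 32*d - 44*t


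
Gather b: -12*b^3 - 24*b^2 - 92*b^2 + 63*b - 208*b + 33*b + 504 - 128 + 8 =-12*b^3 - 116*b^2 - 112*b + 384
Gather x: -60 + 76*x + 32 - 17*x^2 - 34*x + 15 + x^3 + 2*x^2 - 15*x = x^3 - 15*x^2 + 27*x - 13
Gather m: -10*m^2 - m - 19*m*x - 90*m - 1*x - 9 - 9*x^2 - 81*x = -10*m^2 + m*(-19*x - 91) - 9*x^2 - 82*x - 9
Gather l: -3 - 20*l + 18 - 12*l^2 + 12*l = -12*l^2 - 8*l + 15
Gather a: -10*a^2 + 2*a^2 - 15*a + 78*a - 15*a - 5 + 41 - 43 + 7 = -8*a^2 + 48*a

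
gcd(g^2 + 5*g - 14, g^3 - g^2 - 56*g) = g + 7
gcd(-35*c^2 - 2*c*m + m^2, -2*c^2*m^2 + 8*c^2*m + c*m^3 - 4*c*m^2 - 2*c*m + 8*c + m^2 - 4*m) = 1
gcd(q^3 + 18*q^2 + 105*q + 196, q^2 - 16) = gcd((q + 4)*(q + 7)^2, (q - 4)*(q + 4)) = q + 4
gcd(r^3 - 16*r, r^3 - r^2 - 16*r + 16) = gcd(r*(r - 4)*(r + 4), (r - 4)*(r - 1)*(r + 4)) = r^2 - 16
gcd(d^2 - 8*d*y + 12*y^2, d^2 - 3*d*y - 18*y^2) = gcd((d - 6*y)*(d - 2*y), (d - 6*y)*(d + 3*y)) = -d + 6*y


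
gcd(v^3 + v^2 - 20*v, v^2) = v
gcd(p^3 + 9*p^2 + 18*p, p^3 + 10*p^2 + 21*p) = p^2 + 3*p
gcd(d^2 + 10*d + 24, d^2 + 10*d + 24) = d^2 + 10*d + 24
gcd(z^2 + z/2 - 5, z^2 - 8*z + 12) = z - 2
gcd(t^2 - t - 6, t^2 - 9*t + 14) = 1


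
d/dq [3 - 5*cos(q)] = 5*sin(q)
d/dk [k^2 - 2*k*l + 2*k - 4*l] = 2*k - 2*l + 2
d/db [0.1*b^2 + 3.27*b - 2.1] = 0.2*b + 3.27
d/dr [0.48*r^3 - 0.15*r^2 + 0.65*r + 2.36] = 1.44*r^2 - 0.3*r + 0.65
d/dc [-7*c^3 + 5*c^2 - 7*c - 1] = -21*c^2 + 10*c - 7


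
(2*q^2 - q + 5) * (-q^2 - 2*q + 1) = -2*q^4 - 3*q^3 - q^2 - 11*q + 5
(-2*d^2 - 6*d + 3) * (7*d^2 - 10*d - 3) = -14*d^4 - 22*d^3 + 87*d^2 - 12*d - 9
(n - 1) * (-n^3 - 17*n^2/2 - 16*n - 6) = -n^4 - 15*n^3/2 - 15*n^2/2 + 10*n + 6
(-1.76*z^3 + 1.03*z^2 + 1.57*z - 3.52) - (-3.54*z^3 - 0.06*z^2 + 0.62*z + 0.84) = 1.78*z^3 + 1.09*z^2 + 0.95*z - 4.36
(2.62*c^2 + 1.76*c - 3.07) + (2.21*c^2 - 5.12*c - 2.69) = 4.83*c^2 - 3.36*c - 5.76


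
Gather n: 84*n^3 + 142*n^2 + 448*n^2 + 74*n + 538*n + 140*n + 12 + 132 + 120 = 84*n^3 + 590*n^2 + 752*n + 264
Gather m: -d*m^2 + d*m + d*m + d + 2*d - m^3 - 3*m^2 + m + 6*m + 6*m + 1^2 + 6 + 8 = 3*d - m^3 + m^2*(-d - 3) + m*(2*d + 13) + 15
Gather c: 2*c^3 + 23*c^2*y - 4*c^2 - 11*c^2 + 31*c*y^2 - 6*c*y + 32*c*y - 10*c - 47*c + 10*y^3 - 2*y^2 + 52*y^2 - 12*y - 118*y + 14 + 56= 2*c^3 + c^2*(23*y - 15) + c*(31*y^2 + 26*y - 57) + 10*y^3 + 50*y^2 - 130*y + 70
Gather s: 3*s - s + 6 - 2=2*s + 4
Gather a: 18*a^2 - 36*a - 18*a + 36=18*a^2 - 54*a + 36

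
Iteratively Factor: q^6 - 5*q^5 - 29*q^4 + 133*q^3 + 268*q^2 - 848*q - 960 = (q - 5)*(q^5 - 29*q^3 - 12*q^2 + 208*q + 192) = (q - 5)*(q + 3)*(q^4 - 3*q^3 - 20*q^2 + 48*q + 64) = (q - 5)*(q - 4)*(q + 3)*(q^3 + q^2 - 16*q - 16) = (q - 5)*(q - 4)^2*(q + 3)*(q^2 + 5*q + 4) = (q - 5)*(q - 4)^2*(q + 1)*(q + 3)*(q + 4)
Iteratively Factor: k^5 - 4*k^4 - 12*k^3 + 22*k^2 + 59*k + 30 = (k + 1)*(k^4 - 5*k^3 - 7*k^2 + 29*k + 30) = (k - 3)*(k + 1)*(k^3 - 2*k^2 - 13*k - 10) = (k - 3)*(k + 1)^2*(k^2 - 3*k - 10) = (k - 5)*(k - 3)*(k + 1)^2*(k + 2)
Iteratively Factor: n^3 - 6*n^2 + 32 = (n + 2)*(n^2 - 8*n + 16) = (n - 4)*(n + 2)*(n - 4)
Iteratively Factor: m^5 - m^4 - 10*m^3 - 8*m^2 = (m + 2)*(m^4 - 3*m^3 - 4*m^2) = m*(m + 2)*(m^3 - 3*m^2 - 4*m) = m*(m + 1)*(m + 2)*(m^2 - 4*m) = m*(m - 4)*(m + 1)*(m + 2)*(m)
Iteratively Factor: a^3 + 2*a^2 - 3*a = (a + 3)*(a^2 - a) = a*(a + 3)*(a - 1)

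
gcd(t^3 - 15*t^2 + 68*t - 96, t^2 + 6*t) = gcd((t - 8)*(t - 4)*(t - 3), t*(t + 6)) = 1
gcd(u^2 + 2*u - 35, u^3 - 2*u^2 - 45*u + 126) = u + 7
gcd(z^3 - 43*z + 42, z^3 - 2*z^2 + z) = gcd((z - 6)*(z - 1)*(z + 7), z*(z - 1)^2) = z - 1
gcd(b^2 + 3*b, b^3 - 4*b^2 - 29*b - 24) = b + 3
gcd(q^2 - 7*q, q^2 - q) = q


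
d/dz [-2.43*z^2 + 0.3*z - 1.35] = 0.3 - 4.86*z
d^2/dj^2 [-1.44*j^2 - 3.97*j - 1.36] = -2.88000000000000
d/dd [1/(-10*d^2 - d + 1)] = (20*d + 1)/(10*d^2 + d - 1)^2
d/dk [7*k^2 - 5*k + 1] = 14*k - 5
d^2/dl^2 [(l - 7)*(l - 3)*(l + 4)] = 6*l - 12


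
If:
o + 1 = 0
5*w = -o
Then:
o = -1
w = 1/5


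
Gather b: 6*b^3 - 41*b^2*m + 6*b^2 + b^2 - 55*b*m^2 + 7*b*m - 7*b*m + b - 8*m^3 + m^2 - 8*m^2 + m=6*b^3 + b^2*(7 - 41*m) + b*(1 - 55*m^2) - 8*m^3 - 7*m^2 + m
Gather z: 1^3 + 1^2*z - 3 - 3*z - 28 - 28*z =-30*z - 30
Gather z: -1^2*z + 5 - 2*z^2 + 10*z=-2*z^2 + 9*z + 5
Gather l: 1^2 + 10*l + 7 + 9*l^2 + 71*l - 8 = 9*l^2 + 81*l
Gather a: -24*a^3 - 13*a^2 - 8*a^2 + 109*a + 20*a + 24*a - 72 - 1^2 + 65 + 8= -24*a^3 - 21*a^2 + 153*a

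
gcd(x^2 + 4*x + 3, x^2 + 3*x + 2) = x + 1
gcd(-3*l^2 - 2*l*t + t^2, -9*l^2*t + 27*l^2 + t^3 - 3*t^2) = -3*l + t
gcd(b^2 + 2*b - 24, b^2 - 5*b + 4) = b - 4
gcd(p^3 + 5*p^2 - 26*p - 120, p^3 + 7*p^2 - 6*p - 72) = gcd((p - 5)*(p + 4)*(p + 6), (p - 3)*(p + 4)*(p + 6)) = p^2 + 10*p + 24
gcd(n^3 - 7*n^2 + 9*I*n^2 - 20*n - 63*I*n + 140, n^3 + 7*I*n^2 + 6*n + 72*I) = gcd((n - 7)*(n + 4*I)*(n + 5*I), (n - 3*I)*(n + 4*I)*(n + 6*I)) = n + 4*I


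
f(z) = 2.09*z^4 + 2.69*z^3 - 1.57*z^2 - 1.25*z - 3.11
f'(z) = 8.36*z^3 + 8.07*z^2 - 3.14*z - 1.25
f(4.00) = 673.97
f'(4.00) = 650.35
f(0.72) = -3.26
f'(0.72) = 3.79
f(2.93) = 201.45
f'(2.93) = 269.12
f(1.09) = 0.10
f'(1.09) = 15.74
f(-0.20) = -2.94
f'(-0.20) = -0.37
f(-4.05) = 359.80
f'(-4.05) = -411.52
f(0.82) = -2.76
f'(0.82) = 6.21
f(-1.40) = -3.79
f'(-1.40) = -3.98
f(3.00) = 220.93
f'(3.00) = 287.68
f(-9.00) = 11632.45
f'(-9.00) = -5413.76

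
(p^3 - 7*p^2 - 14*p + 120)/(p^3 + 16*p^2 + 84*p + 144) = (p^2 - 11*p + 30)/(p^2 + 12*p + 36)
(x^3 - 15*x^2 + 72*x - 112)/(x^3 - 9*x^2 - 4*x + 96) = (x^2 - 11*x + 28)/(x^2 - 5*x - 24)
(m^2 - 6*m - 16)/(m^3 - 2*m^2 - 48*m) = (m + 2)/(m*(m + 6))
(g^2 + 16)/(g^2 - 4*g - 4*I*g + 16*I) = (g + 4*I)/(g - 4)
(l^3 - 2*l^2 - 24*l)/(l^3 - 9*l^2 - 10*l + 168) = l/(l - 7)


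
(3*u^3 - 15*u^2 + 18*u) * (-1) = -3*u^3 + 15*u^2 - 18*u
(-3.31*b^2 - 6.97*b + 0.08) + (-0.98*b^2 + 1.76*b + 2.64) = -4.29*b^2 - 5.21*b + 2.72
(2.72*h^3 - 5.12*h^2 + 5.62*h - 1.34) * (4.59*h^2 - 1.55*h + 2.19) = 12.4848*h^5 - 27.7168*h^4 + 39.6886*h^3 - 26.0744*h^2 + 14.3848*h - 2.9346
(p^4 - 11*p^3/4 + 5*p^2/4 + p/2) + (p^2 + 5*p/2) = p^4 - 11*p^3/4 + 9*p^2/4 + 3*p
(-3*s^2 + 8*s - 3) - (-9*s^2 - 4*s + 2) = 6*s^2 + 12*s - 5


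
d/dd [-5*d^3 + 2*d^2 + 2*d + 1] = -15*d^2 + 4*d + 2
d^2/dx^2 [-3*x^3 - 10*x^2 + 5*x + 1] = -18*x - 20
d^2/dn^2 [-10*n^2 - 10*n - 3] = -20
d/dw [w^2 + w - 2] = 2*w + 1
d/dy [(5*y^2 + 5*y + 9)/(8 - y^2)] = (5*y^2 + 98*y + 40)/(y^4 - 16*y^2 + 64)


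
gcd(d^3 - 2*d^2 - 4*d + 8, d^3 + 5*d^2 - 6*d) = 1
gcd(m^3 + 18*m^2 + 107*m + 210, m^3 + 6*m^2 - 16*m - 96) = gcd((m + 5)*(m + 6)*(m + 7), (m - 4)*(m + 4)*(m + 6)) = m + 6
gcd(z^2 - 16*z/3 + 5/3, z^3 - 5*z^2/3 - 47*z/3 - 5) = z - 5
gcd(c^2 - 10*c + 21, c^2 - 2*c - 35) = c - 7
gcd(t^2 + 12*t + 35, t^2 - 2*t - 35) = t + 5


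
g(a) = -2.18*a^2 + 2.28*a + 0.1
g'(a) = 2.28 - 4.36*a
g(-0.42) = -1.24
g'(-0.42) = 4.11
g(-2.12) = -14.53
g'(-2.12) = 11.52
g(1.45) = -1.18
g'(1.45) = -4.04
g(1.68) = -2.22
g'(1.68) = -5.04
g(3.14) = -14.23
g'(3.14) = -11.41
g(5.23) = -47.60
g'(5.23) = -20.52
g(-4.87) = -62.71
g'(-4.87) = 23.51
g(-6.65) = -111.47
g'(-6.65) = 31.27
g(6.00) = -64.70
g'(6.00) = -23.88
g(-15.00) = -524.60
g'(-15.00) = 67.68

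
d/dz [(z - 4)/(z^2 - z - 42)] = (z^2 - z - (z - 4)*(2*z - 1) - 42)/(-z^2 + z + 42)^2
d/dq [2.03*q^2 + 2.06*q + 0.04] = 4.06*q + 2.06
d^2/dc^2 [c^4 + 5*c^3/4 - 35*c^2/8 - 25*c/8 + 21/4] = 12*c^2 + 15*c/2 - 35/4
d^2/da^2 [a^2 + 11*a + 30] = 2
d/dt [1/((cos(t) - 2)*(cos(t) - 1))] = (2*cos(t) - 3)*sin(t)/((cos(t) - 2)^2*(cos(t) - 1)^2)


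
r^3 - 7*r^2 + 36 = (r - 6)*(r - 3)*(r + 2)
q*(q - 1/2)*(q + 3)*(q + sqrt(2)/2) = q^4 + sqrt(2)*q^3/2 + 5*q^3/2 - 3*q^2/2 + 5*sqrt(2)*q^2/4 - 3*sqrt(2)*q/4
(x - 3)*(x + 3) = x^2 - 9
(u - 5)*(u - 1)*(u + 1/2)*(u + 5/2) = u^4 - 3*u^3 - 47*u^2/4 + 15*u/2 + 25/4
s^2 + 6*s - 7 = (s - 1)*(s + 7)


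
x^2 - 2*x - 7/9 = (x - 7/3)*(x + 1/3)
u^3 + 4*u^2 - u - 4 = (u - 1)*(u + 1)*(u + 4)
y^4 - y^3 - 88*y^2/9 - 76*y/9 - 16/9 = (y - 4)*(y + 1/3)*(y + 2/3)*(y + 2)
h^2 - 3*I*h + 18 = (h - 6*I)*(h + 3*I)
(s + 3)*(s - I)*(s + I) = s^3 + 3*s^2 + s + 3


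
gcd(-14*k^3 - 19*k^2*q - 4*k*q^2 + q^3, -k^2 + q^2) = k + q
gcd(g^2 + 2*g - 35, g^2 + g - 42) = g + 7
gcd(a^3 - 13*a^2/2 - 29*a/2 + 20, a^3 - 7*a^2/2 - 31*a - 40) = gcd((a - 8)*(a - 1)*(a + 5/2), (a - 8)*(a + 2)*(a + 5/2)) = a^2 - 11*a/2 - 20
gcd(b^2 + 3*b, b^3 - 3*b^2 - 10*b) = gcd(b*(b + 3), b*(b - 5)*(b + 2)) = b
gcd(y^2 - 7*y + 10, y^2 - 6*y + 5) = y - 5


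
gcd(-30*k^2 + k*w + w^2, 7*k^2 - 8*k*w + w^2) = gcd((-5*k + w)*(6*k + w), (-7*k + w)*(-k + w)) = 1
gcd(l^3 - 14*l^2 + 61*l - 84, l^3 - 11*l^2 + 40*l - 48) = l^2 - 7*l + 12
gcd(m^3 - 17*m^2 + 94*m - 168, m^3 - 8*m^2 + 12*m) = m - 6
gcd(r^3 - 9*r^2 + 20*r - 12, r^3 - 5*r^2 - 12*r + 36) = r^2 - 8*r + 12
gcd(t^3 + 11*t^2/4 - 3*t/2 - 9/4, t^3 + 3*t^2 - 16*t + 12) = t - 1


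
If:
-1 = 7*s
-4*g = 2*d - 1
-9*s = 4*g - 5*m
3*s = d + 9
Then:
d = -66/7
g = 139/28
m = 26/7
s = -1/7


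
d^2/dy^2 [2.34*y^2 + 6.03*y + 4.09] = 4.68000000000000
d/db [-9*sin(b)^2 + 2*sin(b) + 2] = 2*(1 - 9*sin(b))*cos(b)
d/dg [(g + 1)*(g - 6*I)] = 2*g + 1 - 6*I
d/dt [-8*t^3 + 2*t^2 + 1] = 4*t*(1 - 6*t)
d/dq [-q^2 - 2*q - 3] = -2*q - 2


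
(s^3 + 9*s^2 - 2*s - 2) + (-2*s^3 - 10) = -s^3 + 9*s^2 - 2*s - 12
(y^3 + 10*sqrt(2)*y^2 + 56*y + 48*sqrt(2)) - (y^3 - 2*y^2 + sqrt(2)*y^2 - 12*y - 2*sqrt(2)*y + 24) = 2*y^2 + 9*sqrt(2)*y^2 + 2*sqrt(2)*y + 68*y - 24 + 48*sqrt(2)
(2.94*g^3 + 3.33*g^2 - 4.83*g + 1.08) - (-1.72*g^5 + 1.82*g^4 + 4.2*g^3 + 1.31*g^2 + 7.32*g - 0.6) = 1.72*g^5 - 1.82*g^4 - 1.26*g^3 + 2.02*g^2 - 12.15*g + 1.68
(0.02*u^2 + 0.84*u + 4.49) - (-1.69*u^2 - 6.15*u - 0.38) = 1.71*u^2 + 6.99*u + 4.87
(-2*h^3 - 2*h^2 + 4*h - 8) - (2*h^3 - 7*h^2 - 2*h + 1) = -4*h^3 + 5*h^2 + 6*h - 9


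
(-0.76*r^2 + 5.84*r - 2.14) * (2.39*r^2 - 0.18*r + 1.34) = -1.8164*r^4 + 14.0944*r^3 - 7.1842*r^2 + 8.2108*r - 2.8676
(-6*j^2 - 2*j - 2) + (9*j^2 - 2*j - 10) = 3*j^2 - 4*j - 12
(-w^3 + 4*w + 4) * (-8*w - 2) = 8*w^4 + 2*w^3 - 32*w^2 - 40*w - 8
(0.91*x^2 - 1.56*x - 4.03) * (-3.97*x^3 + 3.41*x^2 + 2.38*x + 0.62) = -3.6127*x^5 + 9.2963*x^4 + 12.8453*x^3 - 16.8909*x^2 - 10.5586*x - 2.4986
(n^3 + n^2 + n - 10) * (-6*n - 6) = -6*n^4 - 12*n^3 - 12*n^2 + 54*n + 60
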